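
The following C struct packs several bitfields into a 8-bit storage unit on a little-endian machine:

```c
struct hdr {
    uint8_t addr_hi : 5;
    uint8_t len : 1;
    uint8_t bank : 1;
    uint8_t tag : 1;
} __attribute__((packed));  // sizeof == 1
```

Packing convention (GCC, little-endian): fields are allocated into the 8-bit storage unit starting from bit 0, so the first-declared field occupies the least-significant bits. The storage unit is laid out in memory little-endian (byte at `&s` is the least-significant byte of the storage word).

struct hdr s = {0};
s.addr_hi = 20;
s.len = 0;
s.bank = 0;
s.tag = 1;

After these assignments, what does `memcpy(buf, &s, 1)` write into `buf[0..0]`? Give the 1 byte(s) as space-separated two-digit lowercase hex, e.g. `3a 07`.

94

addr_hi:5 = 20 → 0x14 << 0 → word 0x14
len:1 = 0 → 0x0 << 5 → word 0x14
bank:1 = 0 → 0x0 << 6 → word 0x14
tag:1 = 1 → 0x1 << 7 → word 0x94
word = 0x94 → little-endian bytes:
  [0]=0x94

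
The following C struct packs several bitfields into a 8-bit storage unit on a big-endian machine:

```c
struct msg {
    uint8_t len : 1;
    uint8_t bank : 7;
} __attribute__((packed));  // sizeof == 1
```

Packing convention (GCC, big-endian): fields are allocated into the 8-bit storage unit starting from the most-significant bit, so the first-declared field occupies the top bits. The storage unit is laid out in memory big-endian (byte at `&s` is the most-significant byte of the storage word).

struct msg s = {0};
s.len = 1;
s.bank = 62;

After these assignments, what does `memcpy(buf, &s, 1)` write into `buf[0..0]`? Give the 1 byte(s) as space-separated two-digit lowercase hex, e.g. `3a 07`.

be

len (1b) val=1 bits=0x1 at bit 7: 0x80
bank (7b) val=62 bits=0x3e at bit 0: 0xbe
word = 0xbe → big-endian bytes:
  [0]=0xbe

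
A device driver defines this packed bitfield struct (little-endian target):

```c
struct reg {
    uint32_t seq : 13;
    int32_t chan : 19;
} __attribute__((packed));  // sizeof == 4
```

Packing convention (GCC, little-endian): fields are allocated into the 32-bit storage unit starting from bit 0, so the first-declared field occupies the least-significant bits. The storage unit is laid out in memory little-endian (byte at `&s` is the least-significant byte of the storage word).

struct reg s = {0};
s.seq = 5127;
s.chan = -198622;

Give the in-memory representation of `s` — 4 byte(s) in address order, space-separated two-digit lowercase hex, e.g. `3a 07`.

seq:13 = 5127 → 0x1407 << 0 → word 0x00001407
chan:19 = -198622 → 0x4f822 << 13 → word 0x9f045407
word = 0x9f045407 → little-endian bytes:
  [0]=0x07  [1]=0x54  [2]=0x04  [3]=0x9f

07 54 04 9f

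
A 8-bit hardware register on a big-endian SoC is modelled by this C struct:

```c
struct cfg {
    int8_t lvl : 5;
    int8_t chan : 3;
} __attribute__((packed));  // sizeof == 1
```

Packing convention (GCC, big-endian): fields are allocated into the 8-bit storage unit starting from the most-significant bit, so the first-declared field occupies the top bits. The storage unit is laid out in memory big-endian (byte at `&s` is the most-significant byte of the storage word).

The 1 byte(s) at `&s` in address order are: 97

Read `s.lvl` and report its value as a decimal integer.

[0]=0x97 (big-endian) → word 0x97
lvl [3+:5] = (word>>3) & 0x1f = 18  ←
chan [0+:3] = (word>>0) & 0x7 = 7
lvl signed 5b, MSB=1: 18 - 32 = -14

-14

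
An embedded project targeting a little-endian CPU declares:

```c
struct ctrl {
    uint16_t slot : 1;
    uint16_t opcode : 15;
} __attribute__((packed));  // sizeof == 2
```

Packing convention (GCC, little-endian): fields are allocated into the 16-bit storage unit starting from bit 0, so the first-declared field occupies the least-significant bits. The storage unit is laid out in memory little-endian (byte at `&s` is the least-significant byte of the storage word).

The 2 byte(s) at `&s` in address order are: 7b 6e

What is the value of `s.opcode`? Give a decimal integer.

14141

[0]=0x7b [1]=0x6e (little-endian) → word 0x6e7b
slot:1 @ bit 0 → (0x6e7b>>0)&0x1 = 0x1
opcode:15 @ bit 1 → (0x6e7b>>1)&0x7fff = 0x373d  ←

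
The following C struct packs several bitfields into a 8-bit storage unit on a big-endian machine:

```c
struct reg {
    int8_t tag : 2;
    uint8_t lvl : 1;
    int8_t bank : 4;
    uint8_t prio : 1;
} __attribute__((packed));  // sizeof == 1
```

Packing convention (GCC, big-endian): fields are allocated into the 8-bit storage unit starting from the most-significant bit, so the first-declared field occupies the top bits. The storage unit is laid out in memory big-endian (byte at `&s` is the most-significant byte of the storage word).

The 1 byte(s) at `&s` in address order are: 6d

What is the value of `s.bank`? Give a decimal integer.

6

[0]=0x6d (big-endian) → word 0x6d
tag:2 @ bit 6 → (0x6d>>6)&0x3 = 0x1
lvl:1 @ bit 5 → (0x6d>>5)&0x1 = 0x1
bank:4 @ bit 1 → (0x6d>>1)&0xf = 0x6  ←
prio:1 @ bit 0 → (0x6d>>0)&0x1 = 0x1
bank signed 4b, MSB=0: value = 6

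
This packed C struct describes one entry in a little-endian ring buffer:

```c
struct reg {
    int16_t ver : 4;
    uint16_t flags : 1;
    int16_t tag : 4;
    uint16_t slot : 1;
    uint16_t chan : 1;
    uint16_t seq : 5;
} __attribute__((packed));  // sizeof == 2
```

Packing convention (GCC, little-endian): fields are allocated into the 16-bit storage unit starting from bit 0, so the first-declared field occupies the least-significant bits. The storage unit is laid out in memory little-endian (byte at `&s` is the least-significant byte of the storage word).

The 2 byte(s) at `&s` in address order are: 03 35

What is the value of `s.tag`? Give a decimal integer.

-8

[0]=0x03 [1]=0x35 (little-endian) → word 0x3503
ver:4 @ bit 0 → (0x3503>>0)&0xf = 0x3
flags:1 @ bit 4 → (0x3503>>4)&0x1 = 0x0
tag:4 @ bit 5 → (0x3503>>5)&0xf = 0x8  ←
slot:1 @ bit 9 → (0x3503>>9)&0x1 = 0x0
chan:1 @ bit 10 → (0x3503>>10)&0x1 = 0x1
seq:5 @ bit 11 → (0x3503>>11)&0x1f = 0x6
tag signed 4b, MSB=1: 8 - 16 = -8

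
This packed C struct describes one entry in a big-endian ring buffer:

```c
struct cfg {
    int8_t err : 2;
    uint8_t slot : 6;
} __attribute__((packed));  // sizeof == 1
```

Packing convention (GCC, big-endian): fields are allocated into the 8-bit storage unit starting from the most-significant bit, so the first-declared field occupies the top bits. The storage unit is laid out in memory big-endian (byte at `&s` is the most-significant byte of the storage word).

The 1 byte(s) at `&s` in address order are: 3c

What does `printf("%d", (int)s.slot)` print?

60

[0]=0x3c (big-endian) → word 0x3c
err:2 @ bit 6 → (0x3c>>6)&0x3 = 0x0
slot:6 @ bit 0 → (0x3c>>0)&0x3f = 0x3c  ←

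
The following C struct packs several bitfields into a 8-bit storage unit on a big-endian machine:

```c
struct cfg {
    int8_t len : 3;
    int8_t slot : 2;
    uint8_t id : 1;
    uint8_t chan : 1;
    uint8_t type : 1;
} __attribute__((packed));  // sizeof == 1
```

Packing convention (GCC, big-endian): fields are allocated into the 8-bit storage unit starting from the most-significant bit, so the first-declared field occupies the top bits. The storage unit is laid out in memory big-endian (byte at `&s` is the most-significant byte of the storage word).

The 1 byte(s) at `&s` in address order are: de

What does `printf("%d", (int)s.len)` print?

[0]=0xde (big-endian) → word 0xde
len:3 @ bit 5 → (0xde>>5)&0x7 = 0x6  ←
slot:2 @ bit 3 → (0xde>>3)&0x3 = 0x3
id:1 @ bit 2 → (0xde>>2)&0x1 = 0x1
chan:1 @ bit 1 → (0xde>>1)&0x1 = 0x1
type:1 @ bit 0 → (0xde>>0)&0x1 = 0x0
len signed 3b, MSB=1: 6 - 8 = -2

-2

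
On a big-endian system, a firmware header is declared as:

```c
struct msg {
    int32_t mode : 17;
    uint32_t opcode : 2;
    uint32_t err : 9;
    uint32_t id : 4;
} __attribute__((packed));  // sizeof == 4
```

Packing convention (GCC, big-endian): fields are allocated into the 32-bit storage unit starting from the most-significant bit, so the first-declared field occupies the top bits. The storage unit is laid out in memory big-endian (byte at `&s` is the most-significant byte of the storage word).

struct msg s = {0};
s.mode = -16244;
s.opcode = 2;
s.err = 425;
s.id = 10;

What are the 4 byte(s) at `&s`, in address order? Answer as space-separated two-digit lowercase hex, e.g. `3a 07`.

mode (17b) val=-16244 bits=0x1c08c at bit 15: 0xe0460000
opcode (2b) val=2 bits=0x2 at bit 13: 0xe0464000
err (9b) val=425 bits=0x1a9 at bit 4: 0xe0465a90
id (4b) val=10 bits=0xa at bit 0: 0xe0465a9a
word = 0xe0465a9a → big-endian bytes:
  [0]=0xe0  [1]=0x46  [2]=0x5a  [3]=0x9a

e0 46 5a 9a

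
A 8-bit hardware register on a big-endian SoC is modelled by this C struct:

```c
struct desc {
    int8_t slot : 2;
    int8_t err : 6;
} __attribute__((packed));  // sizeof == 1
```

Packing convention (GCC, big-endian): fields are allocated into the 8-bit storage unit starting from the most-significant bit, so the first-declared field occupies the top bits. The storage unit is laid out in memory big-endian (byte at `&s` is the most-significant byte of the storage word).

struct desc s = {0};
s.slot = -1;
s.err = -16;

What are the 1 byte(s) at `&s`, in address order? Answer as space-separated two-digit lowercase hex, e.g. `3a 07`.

f0

slot (2b) val=-1 bits=0x3 at bit 6: 0xc0
err (6b) val=-16 bits=0x30 at bit 0: 0xf0
word = 0xf0 → big-endian bytes:
  [0]=0xf0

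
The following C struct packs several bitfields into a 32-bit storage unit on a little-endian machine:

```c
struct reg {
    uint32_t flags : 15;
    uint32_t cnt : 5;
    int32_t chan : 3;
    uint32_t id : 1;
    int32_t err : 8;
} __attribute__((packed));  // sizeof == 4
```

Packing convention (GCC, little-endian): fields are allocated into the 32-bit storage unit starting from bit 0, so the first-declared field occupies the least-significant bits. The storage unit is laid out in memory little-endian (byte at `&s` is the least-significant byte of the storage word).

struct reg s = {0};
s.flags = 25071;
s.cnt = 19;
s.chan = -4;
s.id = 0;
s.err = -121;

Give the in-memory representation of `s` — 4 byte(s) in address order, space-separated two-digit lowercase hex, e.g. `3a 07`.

[0+:15] flags=25071 & 0x7fff = 0x61ef; word=0x000061ef
[15+:5] cnt=19 & 0x1f = 0x13; word=0x0009e1ef
[20+:3] chan=-4 & 0x7 = 0x4; word=0x0049e1ef
[23+:1] id=0 & 0x1 = 0x0; word=0x0049e1ef
[24+:8] err=-121 & 0xff = 0x87; word=0x8749e1ef
word = 0x8749e1ef → little-endian bytes:
  [0]=0xef  [1]=0xe1  [2]=0x49  [3]=0x87

ef e1 49 87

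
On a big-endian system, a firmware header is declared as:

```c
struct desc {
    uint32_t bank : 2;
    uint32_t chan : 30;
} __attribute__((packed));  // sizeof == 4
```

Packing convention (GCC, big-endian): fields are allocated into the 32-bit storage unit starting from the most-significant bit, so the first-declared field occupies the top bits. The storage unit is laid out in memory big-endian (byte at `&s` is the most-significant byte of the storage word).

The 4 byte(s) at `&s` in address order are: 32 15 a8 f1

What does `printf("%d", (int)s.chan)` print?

840280305

[0]=0x32 [1]=0x15 [2]=0xa8 [3]=0xf1 (big-endian) → word 0x3215a8f1
bank [30+:2] = (word>>30) & 0x3 = 0
chan [0+:30] = (word>>0) & 0x3fffffff = 840280305  ←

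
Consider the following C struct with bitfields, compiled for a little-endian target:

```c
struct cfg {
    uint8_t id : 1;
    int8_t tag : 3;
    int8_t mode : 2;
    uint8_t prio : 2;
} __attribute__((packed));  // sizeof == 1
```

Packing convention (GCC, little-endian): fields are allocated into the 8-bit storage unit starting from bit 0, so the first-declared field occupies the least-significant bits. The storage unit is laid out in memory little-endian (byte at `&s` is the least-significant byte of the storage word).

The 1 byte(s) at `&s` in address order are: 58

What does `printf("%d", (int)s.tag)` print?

[0]=0x58 (little-endian) → word 0x58
id:1 @ bit 0 → (0x58>>0)&0x1 = 0x0
tag:3 @ bit 1 → (0x58>>1)&0x7 = 0x4  ←
mode:2 @ bit 4 → (0x58>>4)&0x3 = 0x1
prio:2 @ bit 6 → (0x58>>6)&0x3 = 0x1
tag signed 3b, MSB=1: 4 - 8 = -4

-4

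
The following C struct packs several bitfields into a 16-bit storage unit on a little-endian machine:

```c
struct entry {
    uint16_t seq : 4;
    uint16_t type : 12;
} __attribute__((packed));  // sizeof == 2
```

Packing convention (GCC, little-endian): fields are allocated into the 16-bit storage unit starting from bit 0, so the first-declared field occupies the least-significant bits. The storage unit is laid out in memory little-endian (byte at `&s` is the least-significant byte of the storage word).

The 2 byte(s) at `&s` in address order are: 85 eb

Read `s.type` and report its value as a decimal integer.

[0]=0x85 [1]=0xeb (little-endian) → word 0xeb85
seq:4 @ bit 0 → (0xeb85>>0)&0xf = 0x5
type:12 @ bit 4 → (0xeb85>>4)&0xfff = 0xeb8  ←

3768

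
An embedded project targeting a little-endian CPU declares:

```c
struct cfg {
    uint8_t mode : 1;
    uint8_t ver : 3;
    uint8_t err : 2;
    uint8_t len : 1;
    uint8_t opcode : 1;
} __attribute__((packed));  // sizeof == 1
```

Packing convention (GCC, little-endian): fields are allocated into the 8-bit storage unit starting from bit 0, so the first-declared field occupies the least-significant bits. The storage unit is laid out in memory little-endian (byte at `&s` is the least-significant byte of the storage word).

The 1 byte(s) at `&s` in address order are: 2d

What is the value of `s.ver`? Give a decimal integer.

6

[0]=0x2d (little-endian) → word 0x2d
mode [0+:1] = (word>>0) & 0x1 = 1
ver [1+:3] = (word>>1) & 0x7 = 6  ←
err [4+:2] = (word>>4) & 0x3 = 2
len [6+:1] = (word>>6) & 0x1 = 0
opcode [7+:1] = (word>>7) & 0x1 = 0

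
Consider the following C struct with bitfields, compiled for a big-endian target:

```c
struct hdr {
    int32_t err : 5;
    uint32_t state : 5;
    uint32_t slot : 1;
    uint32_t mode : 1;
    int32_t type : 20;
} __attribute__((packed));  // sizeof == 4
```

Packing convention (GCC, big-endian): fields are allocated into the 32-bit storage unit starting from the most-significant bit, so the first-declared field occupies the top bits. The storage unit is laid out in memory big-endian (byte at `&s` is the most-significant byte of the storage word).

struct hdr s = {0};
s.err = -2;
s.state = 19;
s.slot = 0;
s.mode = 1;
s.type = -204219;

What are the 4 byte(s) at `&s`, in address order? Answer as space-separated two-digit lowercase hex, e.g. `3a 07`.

err (5b) val=-2 bits=0x1e at bit 27: 0xf0000000
state (5b) val=19 bits=0x13 at bit 22: 0xf4c00000
slot (1b) val=0 bits=0x0 at bit 21: 0xf4c00000
mode (1b) val=1 bits=0x1 at bit 20: 0xf4d00000
type (20b) val=-204219 bits=0xce245 at bit 0: 0xf4dce245
word = 0xf4dce245 → big-endian bytes:
  [0]=0xf4  [1]=0xdc  [2]=0xe2  [3]=0x45

f4 dc e2 45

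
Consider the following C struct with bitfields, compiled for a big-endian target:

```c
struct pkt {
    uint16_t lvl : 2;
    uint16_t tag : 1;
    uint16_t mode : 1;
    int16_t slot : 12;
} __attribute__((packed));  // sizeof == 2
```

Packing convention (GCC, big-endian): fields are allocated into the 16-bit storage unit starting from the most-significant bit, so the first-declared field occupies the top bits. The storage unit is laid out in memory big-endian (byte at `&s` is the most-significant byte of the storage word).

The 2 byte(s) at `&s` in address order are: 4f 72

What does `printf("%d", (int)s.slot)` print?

-142

[0]=0x4f [1]=0x72 (big-endian) → word 0x4f72
lvl:2 @ bit 14 → (0x4f72>>14)&0x3 = 0x1
tag:1 @ bit 13 → (0x4f72>>13)&0x1 = 0x0
mode:1 @ bit 12 → (0x4f72>>12)&0x1 = 0x0
slot:12 @ bit 0 → (0x4f72>>0)&0xfff = 0xf72  ←
slot signed 12b, MSB=1: 3954 - 4096 = -142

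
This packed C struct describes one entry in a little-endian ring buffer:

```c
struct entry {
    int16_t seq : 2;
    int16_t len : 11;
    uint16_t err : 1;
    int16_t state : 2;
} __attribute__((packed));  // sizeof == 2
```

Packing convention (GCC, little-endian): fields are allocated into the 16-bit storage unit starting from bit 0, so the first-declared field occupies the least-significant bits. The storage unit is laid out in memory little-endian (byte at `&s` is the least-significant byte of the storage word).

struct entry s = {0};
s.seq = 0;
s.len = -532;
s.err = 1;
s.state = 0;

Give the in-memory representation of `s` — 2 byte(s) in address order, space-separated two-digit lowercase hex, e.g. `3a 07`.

[0+:2] seq=0 & 0x3 = 0x0; word=0x0000
[2+:11] len=-532 & 0x7ff = 0x5ec; word=0x17b0
[13+:1] err=1 & 0x1 = 0x1; word=0x37b0
[14+:2] state=0 & 0x3 = 0x0; word=0x37b0
word = 0x37b0 → little-endian bytes:
  [0]=0xb0  [1]=0x37

b0 37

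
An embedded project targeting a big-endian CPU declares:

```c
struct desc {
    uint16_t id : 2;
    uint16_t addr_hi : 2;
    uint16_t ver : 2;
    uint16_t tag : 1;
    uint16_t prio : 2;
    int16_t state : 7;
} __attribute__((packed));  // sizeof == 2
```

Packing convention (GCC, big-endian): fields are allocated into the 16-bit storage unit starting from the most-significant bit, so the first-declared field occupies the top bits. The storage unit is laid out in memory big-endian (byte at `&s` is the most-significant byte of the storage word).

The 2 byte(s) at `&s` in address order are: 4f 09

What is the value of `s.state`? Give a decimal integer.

[0]=0x4f [1]=0x09 (big-endian) → word 0x4f09
id [14+:2] = (word>>14) & 0x3 = 1
addr_hi [12+:2] = (word>>12) & 0x3 = 0
ver [10+:2] = (word>>10) & 0x3 = 3
tag [9+:1] = (word>>9) & 0x1 = 1
prio [7+:2] = (word>>7) & 0x3 = 2
state [0+:7] = (word>>0) & 0x7f = 9  ←
state signed 7b, MSB=0: value = 9

9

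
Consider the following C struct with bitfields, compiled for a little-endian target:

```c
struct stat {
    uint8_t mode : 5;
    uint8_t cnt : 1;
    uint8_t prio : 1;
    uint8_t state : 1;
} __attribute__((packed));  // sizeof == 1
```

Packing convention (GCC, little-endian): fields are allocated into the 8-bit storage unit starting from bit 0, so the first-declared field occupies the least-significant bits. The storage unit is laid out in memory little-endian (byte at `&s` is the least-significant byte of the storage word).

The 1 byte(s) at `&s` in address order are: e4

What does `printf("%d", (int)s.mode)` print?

4

[0]=0xe4 (little-endian) → word 0xe4
mode:5 @ bit 0 → (0xe4>>0)&0x1f = 0x4  ←
cnt:1 @ bit 5 → (0xe4>>5)&0x1 = 0x1
prio:1 @ bit 6 → (0xe4>>6)&0x1 = 0x1
state:1 @ bit 7 → (0xe4>>7)&0x1 = 0x1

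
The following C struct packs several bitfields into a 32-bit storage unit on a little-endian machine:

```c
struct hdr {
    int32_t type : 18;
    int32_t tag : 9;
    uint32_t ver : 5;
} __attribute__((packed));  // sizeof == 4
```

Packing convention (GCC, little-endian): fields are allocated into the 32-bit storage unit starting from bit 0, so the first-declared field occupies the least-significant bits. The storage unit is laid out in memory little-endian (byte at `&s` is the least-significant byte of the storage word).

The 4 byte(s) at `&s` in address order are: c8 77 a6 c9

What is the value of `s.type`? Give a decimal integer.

[0]=0xc8 [1]=0x77 [2]=0xa6 [3]=0xc9 (little-endian) → word 0xc9a677c8
type [0+:18] = (word>>0) & 0x3ffff = 161736  ←
tag [18+:9] = (word>>18) & 0x1ff = 105
ver [27+:5] = (word>>27) & 0x1f = 25
type signed 18b, MSB=1: 161736 - 262144 = -100408

-100408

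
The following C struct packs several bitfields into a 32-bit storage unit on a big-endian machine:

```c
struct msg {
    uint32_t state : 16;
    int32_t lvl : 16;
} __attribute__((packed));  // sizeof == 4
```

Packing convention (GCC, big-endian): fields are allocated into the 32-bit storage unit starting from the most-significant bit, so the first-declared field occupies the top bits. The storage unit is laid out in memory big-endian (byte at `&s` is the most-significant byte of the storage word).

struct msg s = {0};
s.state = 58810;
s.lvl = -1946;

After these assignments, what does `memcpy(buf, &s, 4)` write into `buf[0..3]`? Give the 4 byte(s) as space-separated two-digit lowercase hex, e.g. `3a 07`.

[16+:16] state=58810 & 0xffff = 0xe5ba; word=0xe5ba0000
[0+:16] lvl=-1946 & 0xffff = 0xf866; word=0xe5baf866
word = 0xe5baf866 → big-endian bytes:
  [0]=0xe5  [1]=0xba  [2]=0xf8  [3]=0x66

e5 ba f8 66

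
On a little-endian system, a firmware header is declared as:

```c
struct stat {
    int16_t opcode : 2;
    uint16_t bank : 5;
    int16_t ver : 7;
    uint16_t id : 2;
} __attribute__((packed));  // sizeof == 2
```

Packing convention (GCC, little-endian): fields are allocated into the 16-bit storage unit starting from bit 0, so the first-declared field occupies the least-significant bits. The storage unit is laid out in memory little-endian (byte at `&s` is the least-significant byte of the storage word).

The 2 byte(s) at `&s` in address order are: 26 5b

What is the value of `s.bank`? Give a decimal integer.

[0]=0x26 [1]=0x5b (little-endian) → word 0x5b26
opcode [0+:2] = (word>>0) & 0x3 = 2
bank [2+:5] = (word>>2) & 0x1f = 9  ←
ver [7+:7] = (word>>7) & 0x7f = 54
id [14+:2] = (word>>14) & 0x3 = 1

9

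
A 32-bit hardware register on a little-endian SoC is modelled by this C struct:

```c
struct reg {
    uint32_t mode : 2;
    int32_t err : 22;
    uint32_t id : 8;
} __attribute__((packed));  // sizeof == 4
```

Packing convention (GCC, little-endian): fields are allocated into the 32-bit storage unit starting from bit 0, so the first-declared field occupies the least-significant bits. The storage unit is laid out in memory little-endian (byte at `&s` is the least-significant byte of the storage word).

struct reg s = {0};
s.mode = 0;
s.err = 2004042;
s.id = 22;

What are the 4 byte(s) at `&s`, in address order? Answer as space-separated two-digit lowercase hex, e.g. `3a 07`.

mode (2b) val=0 bits=0x0 at bit 0: 0x00000000
err (22b) val=2004042 bits=0x1e944a at bit 2: 0x007a5128
id (8b) val=22 bits=0x16 at bit 24: 0x167a5128
word = 0x167a5128 → little-endian bytes:
  [0]=0x28  [1]=0x51  [2]=0x7a  [3]=0x16

28 51 7a 16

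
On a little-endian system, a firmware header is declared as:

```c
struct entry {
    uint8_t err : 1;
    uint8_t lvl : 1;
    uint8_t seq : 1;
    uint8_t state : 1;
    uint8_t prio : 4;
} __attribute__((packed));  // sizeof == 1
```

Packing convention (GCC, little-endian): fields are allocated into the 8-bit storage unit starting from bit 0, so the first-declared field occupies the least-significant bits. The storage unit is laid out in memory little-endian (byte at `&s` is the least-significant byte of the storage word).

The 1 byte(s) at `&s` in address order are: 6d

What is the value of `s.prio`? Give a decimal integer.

[0]=0x6d (little-endian) → word 0x6d
err [0+:1] = (word>>0) & 0x1 = 1
lvl [1+:1] = (word>>1) & 0x1 = 0
seq [2+:1] = (word>>2) & 0x1 = 1
state [3+:1] = (word>>3) & 0x1 = 1
prio [4+:4] = (word>>4) & 0xf = 6  ←

6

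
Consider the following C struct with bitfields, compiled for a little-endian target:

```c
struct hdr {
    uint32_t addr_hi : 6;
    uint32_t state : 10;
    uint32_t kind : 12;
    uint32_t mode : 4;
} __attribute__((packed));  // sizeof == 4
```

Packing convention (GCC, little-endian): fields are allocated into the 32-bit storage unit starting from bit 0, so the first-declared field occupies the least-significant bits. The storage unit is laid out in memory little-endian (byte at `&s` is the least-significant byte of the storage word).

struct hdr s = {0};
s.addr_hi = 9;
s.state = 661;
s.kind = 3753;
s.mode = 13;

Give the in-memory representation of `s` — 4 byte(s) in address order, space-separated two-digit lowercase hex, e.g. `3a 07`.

addr_hi:6 = 9 → 0x9 << 0 → word 0x00000009
state:10 = 661 → 0x295 << 6 → word 0x0000a549
kind:12 = 3753 → 0xea9 << 16 → word 0x0ea9a549
mode:4 = 13 → 0xd << 28 → word 0xdea9a549
word = 0xdea9a549 → little-endian bytes:
  [0]=0x49  [1]=0xa5  [2]=0xa9  [3]=0xde

49 a5 a9 de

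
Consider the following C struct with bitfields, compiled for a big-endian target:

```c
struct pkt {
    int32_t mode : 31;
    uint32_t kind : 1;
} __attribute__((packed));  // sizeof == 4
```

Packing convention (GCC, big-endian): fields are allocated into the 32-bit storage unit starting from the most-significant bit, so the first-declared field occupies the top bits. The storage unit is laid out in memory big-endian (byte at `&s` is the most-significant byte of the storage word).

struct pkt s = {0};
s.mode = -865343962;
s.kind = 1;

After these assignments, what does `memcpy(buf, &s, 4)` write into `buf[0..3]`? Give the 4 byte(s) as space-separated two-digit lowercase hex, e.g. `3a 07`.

98 d7 cc 4d

[1+:31] mode=-865343962 & 0x7fffffff = 0x4c6be626; word=0x98d7cc4c
[0+:1] kind=1 & 0x1 = 0x1; word=0x98d7cc4d
word = 0x98d7cc4d → big-endian bytes:
  [0]=0x98  [1]=0xd7  [2]=0xcc  [3]=0x4d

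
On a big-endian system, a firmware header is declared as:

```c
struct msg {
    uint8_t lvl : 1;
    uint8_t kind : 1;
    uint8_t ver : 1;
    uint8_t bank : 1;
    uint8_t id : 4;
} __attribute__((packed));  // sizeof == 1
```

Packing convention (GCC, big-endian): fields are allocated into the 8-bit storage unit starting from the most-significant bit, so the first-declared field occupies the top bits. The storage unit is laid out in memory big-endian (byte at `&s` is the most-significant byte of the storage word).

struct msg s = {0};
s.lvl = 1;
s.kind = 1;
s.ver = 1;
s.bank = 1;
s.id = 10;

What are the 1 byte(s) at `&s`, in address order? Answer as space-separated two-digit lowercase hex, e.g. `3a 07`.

lvl (1b) val=1 bits=0x1 at bit 7: 0x80
kind (1b) val=1 bits=0x1 at bit 6: 0xc0
ver (1b) val=1 bits=0x1 at bit 5: 0xe0
bank (1b) val=1 bits=0x1 at bit 4: 0xf0
id (4b) val=10 bits=0xa at bit 0: 0xfa
word = 0xfa → big-endian bytes:
  [0]=0xfa

fa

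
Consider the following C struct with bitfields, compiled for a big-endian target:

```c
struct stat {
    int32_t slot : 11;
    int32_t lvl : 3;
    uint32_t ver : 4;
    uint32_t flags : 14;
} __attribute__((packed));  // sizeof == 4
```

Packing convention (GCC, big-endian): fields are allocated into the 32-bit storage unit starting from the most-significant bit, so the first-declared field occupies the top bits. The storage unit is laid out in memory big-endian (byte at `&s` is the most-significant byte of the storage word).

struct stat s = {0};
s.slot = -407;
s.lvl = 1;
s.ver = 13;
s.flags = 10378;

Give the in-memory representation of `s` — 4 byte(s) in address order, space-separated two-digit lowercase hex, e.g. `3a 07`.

[21+:11] slot=-407 & 0x7ff = 0x669; word=0xcd200000
[18+:3] lvl=1 & 0x7 = 0x1; word=0xcd240000
[14+:4] ver=13 & 0xf = 0xd; word=0xcd274000
[0+:14] flags=10378 & 0x3fff = 0x288a; word=0xcd27688a
word = 0xcd27688a → big-endian bytes:
  [0]=0xcd  [1]=0x27  [2]=0x68  [3]=0x8a

cd 27 68 8a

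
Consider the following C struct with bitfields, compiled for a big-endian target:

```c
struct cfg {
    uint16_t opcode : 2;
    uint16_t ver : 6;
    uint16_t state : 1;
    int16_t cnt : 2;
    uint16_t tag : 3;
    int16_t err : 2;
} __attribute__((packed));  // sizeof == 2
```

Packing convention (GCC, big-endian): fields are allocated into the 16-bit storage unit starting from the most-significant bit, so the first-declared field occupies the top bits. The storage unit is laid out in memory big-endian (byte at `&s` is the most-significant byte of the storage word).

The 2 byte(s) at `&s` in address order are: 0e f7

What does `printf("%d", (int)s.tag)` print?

5

[0]=0x0e [1]=0xf7 (big-endian) → word 0x0ef7
opcode:2 @ bit 14 → (0x0ef7>>14)&0x3 = 0x0
ver:6 @ bit 8 → (0x0ef7>>8)&0x3f = 0xe
state:1 @ bit 7 → (0x0ef7>>7)&0x1 = 0x1
cnt:2 @ bit 5 → (0x0ef7>>5)&0x3 = 0x3
tag:3 @ bit 2 → (0x0ef7>>2)&0x7 = 0x5  ←
err:2 @ bit 0 → (0x0ef7>>0)&0x3 = 0x3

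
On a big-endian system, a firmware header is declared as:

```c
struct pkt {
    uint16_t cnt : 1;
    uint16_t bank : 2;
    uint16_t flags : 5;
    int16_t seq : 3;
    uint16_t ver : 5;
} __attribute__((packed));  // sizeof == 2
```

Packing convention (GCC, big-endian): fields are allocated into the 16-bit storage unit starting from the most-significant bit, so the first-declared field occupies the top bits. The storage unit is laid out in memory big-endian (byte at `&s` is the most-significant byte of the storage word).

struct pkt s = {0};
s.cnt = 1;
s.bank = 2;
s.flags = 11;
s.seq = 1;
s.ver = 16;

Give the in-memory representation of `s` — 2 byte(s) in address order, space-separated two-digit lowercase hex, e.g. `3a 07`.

cb 30

cnt:1 = 1 → 0x1 << 15 → word 0x8000
bank:2 = 2 → 0x2 << 13 → word 0xc000
flags:5 = 11 → 0xb << 8 → word 0xcb00
seq:3 = 1 → 0x1 << 5 → word 0xcb20
ver:5 = 16 → 0x10 << 0 → word 0xcb30
word = 0xcb30 → big-endian bytes:
  [0]=0xcb  [1]=0x30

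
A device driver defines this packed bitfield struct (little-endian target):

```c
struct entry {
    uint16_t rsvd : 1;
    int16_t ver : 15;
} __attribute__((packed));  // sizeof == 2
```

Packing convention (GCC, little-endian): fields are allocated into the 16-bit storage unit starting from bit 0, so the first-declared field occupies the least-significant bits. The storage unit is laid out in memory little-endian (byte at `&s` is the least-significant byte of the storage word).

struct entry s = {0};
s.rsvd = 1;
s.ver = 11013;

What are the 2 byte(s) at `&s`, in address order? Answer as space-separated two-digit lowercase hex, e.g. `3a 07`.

[0+:1] rsvd=1 & 0x1 = 0x1; word=0x0001
[1+:15] ver=11013 & 0x7fff = 0x2b05; word=0x560b
word = 0x560b → little-endian bytes:
  [0]=0x0b  [1]=0x56

0b 56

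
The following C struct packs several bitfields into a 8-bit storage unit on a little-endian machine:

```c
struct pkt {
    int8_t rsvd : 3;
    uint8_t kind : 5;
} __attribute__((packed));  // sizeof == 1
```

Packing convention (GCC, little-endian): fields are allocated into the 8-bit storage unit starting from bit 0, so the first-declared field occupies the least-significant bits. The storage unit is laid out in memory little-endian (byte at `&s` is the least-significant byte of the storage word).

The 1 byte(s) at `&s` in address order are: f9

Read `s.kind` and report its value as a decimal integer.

[0]=0xf9 (little-endian) → word 0xf9
rsvd [0+:3] = (word>>0) & 0x7 = 1
kind [3+:5] = (word>>3) & 0x1f = 31  ←

31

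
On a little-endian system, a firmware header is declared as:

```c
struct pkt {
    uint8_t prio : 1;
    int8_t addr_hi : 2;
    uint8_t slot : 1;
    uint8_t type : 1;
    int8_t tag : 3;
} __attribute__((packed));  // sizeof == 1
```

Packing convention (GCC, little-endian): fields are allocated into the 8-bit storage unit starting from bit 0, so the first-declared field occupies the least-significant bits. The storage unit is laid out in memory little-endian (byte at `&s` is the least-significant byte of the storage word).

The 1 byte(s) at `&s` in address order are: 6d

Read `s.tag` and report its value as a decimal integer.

3

[0]=0x6d (little-endian) → word 0x6d
prio [0+:1] = (word>>0) & 0x1 = 1
addr_hi [1+:2] = (word>>1) & 0x3 = 2
slot [3+:1] = (word>>3) & 0x1 = 1
type [4+:1] = (word>>4) & 0x1 = 0
tag [5+:3] = (word>>5) & 0x7 = 3  ←
tag signed 3b, MSB=0: value = 3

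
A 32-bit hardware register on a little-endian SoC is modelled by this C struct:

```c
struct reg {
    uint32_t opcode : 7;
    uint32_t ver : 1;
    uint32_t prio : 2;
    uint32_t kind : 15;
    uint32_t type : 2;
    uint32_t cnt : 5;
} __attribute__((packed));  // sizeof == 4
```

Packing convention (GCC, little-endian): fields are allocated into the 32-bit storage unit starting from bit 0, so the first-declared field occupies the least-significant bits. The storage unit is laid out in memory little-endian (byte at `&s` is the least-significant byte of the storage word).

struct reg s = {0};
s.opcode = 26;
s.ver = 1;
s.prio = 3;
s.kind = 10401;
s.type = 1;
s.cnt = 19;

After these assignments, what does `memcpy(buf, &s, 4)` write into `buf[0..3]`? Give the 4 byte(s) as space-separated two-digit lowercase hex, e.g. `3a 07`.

opcode (7b) val=26 bits=0x1a at bit 0: 0x0000001a
ver (1b) val=1 bits=0x1 at bit 7: 0x0000009a
prio (2b) val=3 bits=0x3 at bit 8: 0x0000039a
kind (15b) val=10401 bits=0x28a1 at bit 10: 0x00a2879a
type (2b) val=1 bits=0x1 at bit 25: 0x02a2879a
cnt (5b) val=19 bits=0x13 at bit 27: 0x9aa2879a
word = 0x9aa2879a → little-endian bytes:
  [0]=0x9a  [1]=0x87  [2]=0xa2  [3]=0x9a

9a 87 a2 9a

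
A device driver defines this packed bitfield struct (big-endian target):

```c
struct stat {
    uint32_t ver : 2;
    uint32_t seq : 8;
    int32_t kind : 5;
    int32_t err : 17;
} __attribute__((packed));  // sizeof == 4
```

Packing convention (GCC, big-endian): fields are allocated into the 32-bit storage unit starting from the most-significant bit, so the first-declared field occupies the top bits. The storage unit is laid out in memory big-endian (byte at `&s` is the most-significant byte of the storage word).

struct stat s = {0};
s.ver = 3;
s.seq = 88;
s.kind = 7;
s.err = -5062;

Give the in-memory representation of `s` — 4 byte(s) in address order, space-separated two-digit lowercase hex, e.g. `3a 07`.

[30+:2] ver=3 & 0x3 = 0x3; word=0xc0000000
[22+:8] seq=88 & 0xff = 0x58; word=0xd6000000
[17+:5] kind=7 & 0x1f = 0x7; word=0xd60e0000
[0+:17] err=-5062 & 0x1ffff = 0x1ec3a; word=0xd60fec3a
word = 0xd60fec3a → big-endian bytes:
  [0]=0xd6  [1]=0x0f  [2]=0xec  [3]=0x3a

d6 0f ec 3a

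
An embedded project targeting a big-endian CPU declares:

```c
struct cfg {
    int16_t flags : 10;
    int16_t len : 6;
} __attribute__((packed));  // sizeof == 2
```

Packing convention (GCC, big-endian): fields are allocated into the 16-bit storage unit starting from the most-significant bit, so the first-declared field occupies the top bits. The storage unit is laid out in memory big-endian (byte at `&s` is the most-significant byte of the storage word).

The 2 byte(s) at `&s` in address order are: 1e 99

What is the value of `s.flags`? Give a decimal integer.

122

[0]=0x1e [1]=0x99 (big-endian) → word 0x1e99
flags:10 @ bit 6 → (0x1e99>>6)&0x3ff = 0x7a  ←
len:6 @ bit 0 → (0x1e99>>0)&0x3f = 0x19
flags signed 10b, MSB=0: value = 122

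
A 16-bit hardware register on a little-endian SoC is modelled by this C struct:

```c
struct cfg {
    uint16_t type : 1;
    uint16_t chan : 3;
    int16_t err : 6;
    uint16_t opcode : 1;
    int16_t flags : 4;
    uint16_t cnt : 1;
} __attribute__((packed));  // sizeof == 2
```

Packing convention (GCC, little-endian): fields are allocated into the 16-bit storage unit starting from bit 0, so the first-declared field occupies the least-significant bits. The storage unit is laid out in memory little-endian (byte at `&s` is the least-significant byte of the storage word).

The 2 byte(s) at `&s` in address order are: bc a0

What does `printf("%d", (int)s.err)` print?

11

[0]=0xbc [1]=0xa0 (little-endian) → word 0xa0bc
type:1 @ bit 0 → (0xa0bc>>0)&0x1 = 0x0
chan:3 @ bit 1 → (0xa0bc>>1)&0x7 = 0x6
err:6 @ bit 4 → (0xa0bc>>4)&0x3f = 0xb  ←
opcode:1 @ bit 10 → (0xa0bc>>10)&0x1 = 0x0
flags:4 @ bit 11 → (0xa0bc>>11)&0xf = 0x4
cnt:1 @ bit 15 → (0xa0bc>>15)&0x1 = 0x1
err signed 6b, MSB=0: value = 11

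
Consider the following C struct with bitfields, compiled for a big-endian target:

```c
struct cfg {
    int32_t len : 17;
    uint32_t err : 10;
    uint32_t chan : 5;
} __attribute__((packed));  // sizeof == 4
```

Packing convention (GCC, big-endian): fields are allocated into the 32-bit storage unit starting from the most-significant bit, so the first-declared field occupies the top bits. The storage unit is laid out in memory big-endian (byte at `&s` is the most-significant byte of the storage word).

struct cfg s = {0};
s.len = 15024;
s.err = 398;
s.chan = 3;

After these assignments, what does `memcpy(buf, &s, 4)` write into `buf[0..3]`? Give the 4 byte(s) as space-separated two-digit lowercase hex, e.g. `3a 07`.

1d 58 31 c3

len (17b) val=15024 bits=0x3ab0 at bit 15: 0x1d580000
err (10b) val=398 bits=0x18e at bit 5: 0x1d5831c0
chan (5b) val=3 bits=0x3 at bit 0: 0x1d5831c3
word = 0x1d5831c3 → big-endian bytes:
  [0]=0x1d  [1]=0x58  [2]=0x31  [3]=0xc3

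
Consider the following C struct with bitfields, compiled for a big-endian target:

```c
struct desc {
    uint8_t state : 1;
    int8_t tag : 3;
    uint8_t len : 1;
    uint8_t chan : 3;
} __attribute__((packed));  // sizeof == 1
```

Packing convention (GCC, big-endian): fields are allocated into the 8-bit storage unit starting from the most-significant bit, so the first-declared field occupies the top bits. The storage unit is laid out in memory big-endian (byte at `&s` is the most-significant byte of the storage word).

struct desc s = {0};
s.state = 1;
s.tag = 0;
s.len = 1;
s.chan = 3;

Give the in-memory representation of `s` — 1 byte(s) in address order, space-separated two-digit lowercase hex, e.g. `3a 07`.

8b

state:1 = 1 → 0x1 << 7 → word 0x80
tag:3 = 0 → 0x0 << 4 → word 0x80
len:1 = 1 → 0x1 << 3 → word 0x88
chan:3 = 3 → 0x3 << 0 → word 0x8b
word = 0x8b → big-endian bytes:
  [0]=0x8b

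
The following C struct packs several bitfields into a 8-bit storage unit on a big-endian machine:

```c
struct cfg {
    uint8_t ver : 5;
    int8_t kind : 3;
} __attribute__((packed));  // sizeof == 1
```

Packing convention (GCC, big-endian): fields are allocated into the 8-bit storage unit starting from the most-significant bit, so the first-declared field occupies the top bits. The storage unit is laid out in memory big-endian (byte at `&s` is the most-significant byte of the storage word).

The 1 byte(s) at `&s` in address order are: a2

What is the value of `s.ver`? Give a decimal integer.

[0]=0xa2 (big-endian) → word 0xa2
ver:5 @ bit 3 → (0xa2>>3)&0x1f = 0x14  ←
kind:3 @ bit 0 → (0xa2>>0)&0x7 = 0x2

20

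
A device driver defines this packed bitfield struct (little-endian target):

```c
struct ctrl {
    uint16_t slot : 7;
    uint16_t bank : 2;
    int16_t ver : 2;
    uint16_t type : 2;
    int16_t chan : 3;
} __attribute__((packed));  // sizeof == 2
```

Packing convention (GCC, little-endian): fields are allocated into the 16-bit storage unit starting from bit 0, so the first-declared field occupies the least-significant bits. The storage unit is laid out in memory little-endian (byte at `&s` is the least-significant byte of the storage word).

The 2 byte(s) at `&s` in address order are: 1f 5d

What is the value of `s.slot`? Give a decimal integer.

[0]=0x1f [1]=0x5d (little-endian) → word 0x5d1f
slot [0+:7] = (word>>0) & 0x7f = 31  ←
bank [7+:2] = (word>>7) & 0x3 = 2
ver [9+:2] = (word>>9) & 0x3 = 2
type [11+:2] = (word>>11) & 0x3 = 3
chan [13+:3] = (word>>13) & 0x7 = 2

31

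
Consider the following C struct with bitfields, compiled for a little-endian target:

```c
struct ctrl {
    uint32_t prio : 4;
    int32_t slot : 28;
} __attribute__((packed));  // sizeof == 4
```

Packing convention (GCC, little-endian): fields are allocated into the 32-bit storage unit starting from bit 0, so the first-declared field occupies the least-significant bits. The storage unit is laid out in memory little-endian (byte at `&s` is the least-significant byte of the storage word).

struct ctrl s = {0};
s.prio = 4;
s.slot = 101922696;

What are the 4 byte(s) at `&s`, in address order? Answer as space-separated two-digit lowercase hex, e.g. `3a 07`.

84 78 33 61

[0+:4] prio=4 & 0xf = 0x4; word=0x00000004
[4+:28] slot=101922696 & 0xfffffff = 0x6133788; word=0x61337884
word = 0x61337884 → little-endian bytes:
  [0]=0x84  [1]=0x78  [2]=0x33  [3]=0x61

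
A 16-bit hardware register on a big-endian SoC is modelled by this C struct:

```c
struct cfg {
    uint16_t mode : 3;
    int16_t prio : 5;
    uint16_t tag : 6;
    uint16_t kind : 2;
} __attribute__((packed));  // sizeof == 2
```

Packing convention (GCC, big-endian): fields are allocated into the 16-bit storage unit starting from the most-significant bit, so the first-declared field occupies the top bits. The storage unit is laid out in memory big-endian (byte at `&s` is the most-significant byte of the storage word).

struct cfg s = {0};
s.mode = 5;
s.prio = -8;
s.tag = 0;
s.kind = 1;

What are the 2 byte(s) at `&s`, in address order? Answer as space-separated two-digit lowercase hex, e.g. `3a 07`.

[13+:3] mode=5 & 0x7 = 0x5; word=0xa000
[8+:5] prio=-8 & 0x1f = 0x18; word=0xb800
[2+:6] tag=0 & 0x3f = 0x0; word=0xb800
[0+:2] kind=1 & 0x3 = 0x1; word=0xb801
word = 0xb801 → big-endian bytes:
  [0]=0xb8  [1]=0x01

b8 01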